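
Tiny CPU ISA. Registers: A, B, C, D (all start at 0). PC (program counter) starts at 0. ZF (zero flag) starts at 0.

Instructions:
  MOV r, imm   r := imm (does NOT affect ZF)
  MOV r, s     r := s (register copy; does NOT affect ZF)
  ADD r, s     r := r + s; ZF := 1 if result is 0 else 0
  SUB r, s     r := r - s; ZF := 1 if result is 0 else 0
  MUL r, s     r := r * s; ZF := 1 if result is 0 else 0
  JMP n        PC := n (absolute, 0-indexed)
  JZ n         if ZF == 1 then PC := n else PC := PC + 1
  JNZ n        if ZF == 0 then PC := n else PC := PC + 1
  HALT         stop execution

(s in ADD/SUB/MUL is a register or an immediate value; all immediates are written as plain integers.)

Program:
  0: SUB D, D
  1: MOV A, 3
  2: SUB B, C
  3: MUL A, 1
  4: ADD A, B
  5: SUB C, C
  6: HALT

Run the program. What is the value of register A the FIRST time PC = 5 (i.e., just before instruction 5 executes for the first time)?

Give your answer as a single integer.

Step 1: PC=0 exec 'SUB D, D'. After: A=0 B=0 C=0 D=0 ZF=1 PC=1
Step 2: PC=1 exec 'MOV A, 3'. After: A=3 B=0 C=0 D=0 ZF=1 PC=2
Step 3: PC=2 exec 'SUB B, C'. After: A=3 B=0 C=0 D=0 ZF=1 PC=3
Step 4: PC=3 exec 'MUL A, 1'. After: A=3 B=0 C=0 D=0 ZF=0 PC=4
Step 5: PC=4 exec 'ADD A, B'. After: A=3 B=0 C=0 D=0 ZF=0 PC=5
First time PC=5: A=3

3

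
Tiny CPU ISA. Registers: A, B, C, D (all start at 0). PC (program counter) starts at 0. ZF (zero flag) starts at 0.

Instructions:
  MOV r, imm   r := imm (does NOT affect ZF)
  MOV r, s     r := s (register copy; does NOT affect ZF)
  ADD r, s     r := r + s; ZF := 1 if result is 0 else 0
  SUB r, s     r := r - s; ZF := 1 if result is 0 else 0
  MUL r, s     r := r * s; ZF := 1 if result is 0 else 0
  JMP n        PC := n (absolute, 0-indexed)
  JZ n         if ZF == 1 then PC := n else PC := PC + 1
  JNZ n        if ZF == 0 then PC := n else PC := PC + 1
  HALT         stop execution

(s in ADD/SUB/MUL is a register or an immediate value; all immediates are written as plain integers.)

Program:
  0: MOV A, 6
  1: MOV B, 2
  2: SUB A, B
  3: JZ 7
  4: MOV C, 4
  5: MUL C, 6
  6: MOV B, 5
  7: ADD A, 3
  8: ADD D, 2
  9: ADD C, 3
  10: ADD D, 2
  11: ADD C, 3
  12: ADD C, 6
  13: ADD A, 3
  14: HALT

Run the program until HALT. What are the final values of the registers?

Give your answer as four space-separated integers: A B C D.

Step 1: PC=0 exec 'MOV A, 6'. After: A=6 B=0 C=0 D=0 ZF=0 PC=1
Step 2: PC=1 exec 'MOV B, 2'. After: A=6 B=2 C=0 D=0 ZF=0 PC=2
Step 3: PC=2 exec 'SUB A, B'. After: A=4 B=2 C=0 D=0 ZF=0 PC=3
Step 4: PC=3 exec 'JZ 7'. After: A=4 B=2 C=0 D=0 ZF=0 PC=4
Step 5: PC=4 exec 'MOV C, 4'. After: A=4 B=2 C=4 D=0 ZF=0 PC=5
Step 6: PC=5 exec 'MUL C, 6'. After: A=4 B=2 C=24 D=0 ZF=0 PC=6
Step 7: PC=6 exec 'MOV B, 5'. After: A=4 B=5 C=24 D=0 ZF=0 PC=7
Step 8: PC=7 exec 'ADD A, 3'. After: A=7 B=5 C=24 D=0 ZF=0 PC=8
Step 9: PC=8 exec 'ADD D, 2'. After: A=7 B=5 C=24 D=2 ZF=0 PC=9
Step 10: PC=9 exec 'ADD C, 3'. After: A=7 B=5 C=27 D=2 ZF=0 PC=10
Step 11: PC=10 exec 'ADD D, 2'. After: A=7 B=5 C=27 D=4 ZF=0 PC=11
Step 12: PC=11 exec 'ADD C, 3'. After: A=7 B=5 C=30 D=4 ZF=0 PC=12
Step 13: PC=12 exec 'ADD C, 6'. After: A=7 B=5 C=36 D=4 ZF=0 PC=13
Step 14: PC=13 exec 'ADD A, 3'. After: A=10 B=5 C=36 D=4 ZF=0 PC=14
Step 15: PC=14 exec 'HALT'. After: A=10 B=5 C=36 D=4 ZF=0 PC=14 HALTED

Answer: 10 5 36 4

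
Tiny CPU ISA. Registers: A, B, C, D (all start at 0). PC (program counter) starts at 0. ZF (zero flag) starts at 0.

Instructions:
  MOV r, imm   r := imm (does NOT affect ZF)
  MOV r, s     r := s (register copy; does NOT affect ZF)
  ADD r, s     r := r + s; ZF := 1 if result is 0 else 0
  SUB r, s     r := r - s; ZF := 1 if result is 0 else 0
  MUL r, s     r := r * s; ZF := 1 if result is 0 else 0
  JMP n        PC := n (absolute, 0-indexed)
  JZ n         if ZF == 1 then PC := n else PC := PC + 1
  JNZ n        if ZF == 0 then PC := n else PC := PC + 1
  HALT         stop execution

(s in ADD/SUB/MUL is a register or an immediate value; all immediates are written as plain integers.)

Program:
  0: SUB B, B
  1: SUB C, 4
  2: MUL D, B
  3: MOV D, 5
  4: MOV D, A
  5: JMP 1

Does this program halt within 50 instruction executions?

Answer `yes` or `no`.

Step 1: PC=0 exec 'SUB B, B'. After: A=0 B=0 C=0 D=0 ZF=1 PC=1
Step 2: PC=1 exec 'SUB C, 4'. After: A=0 B=0 C=-4 D=0 ZF=0 PC=2
Step 3: PC=2 exec 'MUL D, B'. After: A=0 B=0 C=-4 D=0 ZF=1 PC=3
Step 4: PC=3 exec 'MOV D, 5'. After: A=0 B=0 C=-4 D=5 ZF=1 PC=4
Step 5: PC=4 exec 'MOV D, A'. After: A=0 B=0 C=-4 D=0 ZF=1 PC=5
Step 6: PC=5 exec 'JMP 1'. After: A=0 B=0 C=-4 D=0 ZF=1 PC=1
Step 7: PC=1 exec 'SUB C, 4'. After: A=0 B=0 C=-8 D=0 ZF=0 PC=2
Step 8: PC=2 exec 'MUL D, B'. After: A=0 B=0 C=-8 D=0 ZF=1 PC=3
Step 9: PC=3 exec 'MOV D, 5'. After: A=0 B=0 C=-8 D=5 ZF=1 PC=4
Step 10: PC=4 exec 'MOV D, A'. After: A=0 B=0 C=-8 D=0 ZF=1 PC=5
Step 11: PC=5 exec 'JMP 1'. After: A=0 B=0 C=-8 D=0 ZF=1 PC=1
Step 12: PC=1 exec 'SUB C, 4'. After: A=0 B=0 C=-12 D=0 ZF=0 PC=2
Step 13: PC=2 exec 'MUL D, B'. After: A=0 B=0 C=-12 D=0 ZF=1 PC=3
Step 14: PC=3 exec 'MOV D, 5'. After: A=0 B=0 C=-12 D=5 ZF=1 PC=4
Step 15: PC=4 exec 'MOV D, A'. After: A=0 B=0 C=-12 D=0 ZF=1 PC=5
After 50 steps: not halted. PC revisits the same instructions with no path to HALT; will never halt.

Answer: no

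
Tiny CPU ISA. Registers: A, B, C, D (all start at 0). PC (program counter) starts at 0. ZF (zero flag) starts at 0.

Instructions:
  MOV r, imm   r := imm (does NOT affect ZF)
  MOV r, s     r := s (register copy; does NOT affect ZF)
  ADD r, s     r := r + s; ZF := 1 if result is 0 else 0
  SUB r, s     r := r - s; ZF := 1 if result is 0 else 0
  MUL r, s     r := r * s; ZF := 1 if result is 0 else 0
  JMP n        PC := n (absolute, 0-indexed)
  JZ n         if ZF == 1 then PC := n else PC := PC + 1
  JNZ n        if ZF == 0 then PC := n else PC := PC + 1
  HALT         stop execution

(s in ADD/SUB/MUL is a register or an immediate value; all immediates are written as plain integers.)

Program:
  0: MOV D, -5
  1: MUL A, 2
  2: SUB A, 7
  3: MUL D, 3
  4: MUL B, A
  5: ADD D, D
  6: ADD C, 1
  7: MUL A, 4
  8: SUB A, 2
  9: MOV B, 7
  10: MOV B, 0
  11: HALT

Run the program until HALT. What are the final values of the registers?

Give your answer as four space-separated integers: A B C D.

Step 1: PC=0 exec 'MOV D, -5'. After: A=0 B=0 C=0 D=-5 ZF=0 PC=1
Step 2: PC=1 exec 'MUL A, 2'. After: A=0 B=0 C=0 D=-5 ZF=1 PC=2
Step 3: PC=2 exec 'SUB A, 7'. After: A=-7 B=0 C=0 D=-5 ZF=0 PC=3
Step 4: PC=3 exec 'MUL D, 3'. After: A=-7 B=0 C=0 D=-15 ZF=0 PC=4
Step 5: PC=4 exec 'MUL B, A'. After: A=-7 B=0 C=0 D=-15 ZF=1 PC=5
Step 6: PC=5 exec 'ADD D, D'. After: A=-7 B=0 C=0 D=-30 ZF=0 PC=6
Step 7: PC=6 exec 'ADD C, 1'. After: A=-7 B=0 C=1 D=-30 ZF=0 PC=7
Step 8: PC=7 exec 'MUL A, 4'. After: A=-28 B=0 C=1 D=-30 ZF=0 PC=8
Step 9: PC=8 exec 'SUB A, 2'. After: A=-30 B=0 C=1 D=-30 ZF=0 PC=9
Step 10: PC=9 exec 'MOV B, 7'. After: A=-30 B=7 C=1 D=-30 ZF=0 PC=10
Step 11: PC=10 exec 'MOV B, 0'. After: A=-30 B=0 C=1 D=-30 ZF=0 PC=11
Step 12: PC=11 exec 'HALT'. After: A=-30 B=0 C=1 D=-30 ZF=0 PC=11 HALTED

Answer: -30 0 1 -30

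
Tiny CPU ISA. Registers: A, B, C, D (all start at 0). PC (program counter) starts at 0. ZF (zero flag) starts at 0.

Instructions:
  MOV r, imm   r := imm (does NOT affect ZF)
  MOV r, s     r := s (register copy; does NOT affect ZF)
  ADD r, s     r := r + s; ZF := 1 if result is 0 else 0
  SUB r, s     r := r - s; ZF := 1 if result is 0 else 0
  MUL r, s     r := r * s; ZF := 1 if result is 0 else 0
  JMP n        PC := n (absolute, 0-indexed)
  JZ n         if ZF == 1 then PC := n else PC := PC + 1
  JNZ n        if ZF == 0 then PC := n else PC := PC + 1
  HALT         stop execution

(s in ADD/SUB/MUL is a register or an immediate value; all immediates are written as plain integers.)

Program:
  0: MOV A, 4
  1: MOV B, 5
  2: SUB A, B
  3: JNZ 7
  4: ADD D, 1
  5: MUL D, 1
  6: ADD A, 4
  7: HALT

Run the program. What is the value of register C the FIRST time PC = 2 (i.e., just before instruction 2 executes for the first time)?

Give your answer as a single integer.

Step 1: PC=0 exec 'MOV A, 4'. After: A=4 B=0 C=0 D=0 ZF=0 PC=1
Step 2: PC=1 exec 'MOV B, 5'. After: A=4 B=5 C=0 D=0 ZF=0 PC=2
First time PC=2: C=0

0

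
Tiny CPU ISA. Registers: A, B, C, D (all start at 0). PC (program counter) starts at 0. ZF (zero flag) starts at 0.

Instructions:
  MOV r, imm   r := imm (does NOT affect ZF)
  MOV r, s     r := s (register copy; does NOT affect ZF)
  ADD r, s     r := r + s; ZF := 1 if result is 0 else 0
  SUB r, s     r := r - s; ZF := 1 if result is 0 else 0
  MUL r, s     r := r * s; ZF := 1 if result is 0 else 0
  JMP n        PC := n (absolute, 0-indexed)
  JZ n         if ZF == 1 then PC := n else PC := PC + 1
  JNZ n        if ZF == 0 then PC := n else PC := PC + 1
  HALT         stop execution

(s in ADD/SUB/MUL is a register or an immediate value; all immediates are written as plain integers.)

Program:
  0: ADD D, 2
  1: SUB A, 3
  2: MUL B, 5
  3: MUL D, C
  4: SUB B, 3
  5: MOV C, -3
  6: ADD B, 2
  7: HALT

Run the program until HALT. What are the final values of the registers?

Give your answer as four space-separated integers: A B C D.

Step 1: PC=0 exec 'ADD D, 2'. After: A=0 B=0 C=0 D=2 ZF=0 PC=1
Step 2: PC=1 exec 'SUB A, 3'. After: A=-3 B=0 C=0 D=2 ZF=0 PC=2
Step 3: PC=2 exec 'MUL B, 5'. After: A=-3 B=0 C=0 D=2 ZF=1 PC=3
Step 4: PC=3 exec 'MUL D, C'. After: A=-3 B=0 C=0 D=0 ZF=1 PC=4
Step 5: PC=4 exec 'SUB B, 3'. After: A=-3 B=-3 C=0 D=0 ZF=0 PC=5
Step 6: PC=5 exec 'MOV C, -3'. After: A=-3 B=-3 C=-3 D=0 ZF=0 PC=6
Step 7: PC=6 exec 'ADD B, 2'. After: A=-3 B=-1 C=-3 D=0 ZF=0 PC=7
Step 8: PC=7 exec 'HALT'. After: A=-3 B=-1 C=-3 D=0 ZF=0 PC=7 HALTED

Answer: -3 -1 -3 0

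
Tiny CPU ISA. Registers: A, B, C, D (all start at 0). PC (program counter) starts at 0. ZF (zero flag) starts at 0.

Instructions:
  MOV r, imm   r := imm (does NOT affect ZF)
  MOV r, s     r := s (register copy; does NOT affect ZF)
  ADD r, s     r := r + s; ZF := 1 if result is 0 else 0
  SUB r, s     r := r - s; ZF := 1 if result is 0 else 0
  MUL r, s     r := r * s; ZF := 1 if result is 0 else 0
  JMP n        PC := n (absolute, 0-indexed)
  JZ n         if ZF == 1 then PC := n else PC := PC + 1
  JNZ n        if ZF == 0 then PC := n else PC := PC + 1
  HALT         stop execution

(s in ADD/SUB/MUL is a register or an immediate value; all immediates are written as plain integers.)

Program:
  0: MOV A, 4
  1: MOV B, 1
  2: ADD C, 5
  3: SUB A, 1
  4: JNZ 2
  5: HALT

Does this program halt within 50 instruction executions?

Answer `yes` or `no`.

Answer: yes

Derivation:
Step 1: PC=0 exec 'MOV A, 4'. After: A=4 B=0 C=0 D=0 ZF=0 PC=1
Step 2: PC=1 exec 'MOV B, 1'. After: A=4 B=1 C=0 D=0 ZF=0 PC=2
Step 3: PC=2 exec 'ADD C, 5'. After: A=4 B=1 C=5 D=0 ZF=0 PC=3
Step 4: PC=3 exec 'SUB A, 1'. After: A=3 B=1 C=5 D=0 ZF=0 PC=4
Step 5: PC=4 exec 'JNZ 2'. After: A=3 B=1 C=5 D=0 ZF=0 PC=2
Step 6: PC=2 exec 'ADD C, 5'. After: A=3 B=1 C=10 D=0 ZF=0 PC=3
Step 7: PC=3 exec 'SUB A, 1'. After: A=2 B=1 C=10 D=0 ZF=0 PC=4
Step 8: PC=4 exec 'JNZ 2'. After: A=2 B=1 C=10 D=0 ZF=0 PC=2
Step 9: PC=2 exec 'ADD C, 5'. After: A=2 B=1 C=15 D=0 ZF=0 PC=3
Step 10: PC=3 exec 'SUB A, 1'. After: A=1 B=1 C=15 D=0 ZF=0 PC=4
Step 11: PC=4 exec 'JNZ 2'. After: A=1 B=1 C=15 D=0 ZF=0 PC=2
Step 12: PC=2 exec 'ADD C, 5'. After: A=1 B=1 C=20 D=0 ZF=0 PC=3
Step 13: PC=3 exec 'SUB A, 1'. After: A=0 B=1 C=20 D=0 ZF=1 PC=4
Step 14: PC=4 exec 'JNZ 2'. After: A=0 B=1 C=20 D=0 ZF=1 PC=5
Step 15: PC=5 exec 'HALT'. After: A=0 B=1 C=20 D=0 ZF=1 PC=5 HALTED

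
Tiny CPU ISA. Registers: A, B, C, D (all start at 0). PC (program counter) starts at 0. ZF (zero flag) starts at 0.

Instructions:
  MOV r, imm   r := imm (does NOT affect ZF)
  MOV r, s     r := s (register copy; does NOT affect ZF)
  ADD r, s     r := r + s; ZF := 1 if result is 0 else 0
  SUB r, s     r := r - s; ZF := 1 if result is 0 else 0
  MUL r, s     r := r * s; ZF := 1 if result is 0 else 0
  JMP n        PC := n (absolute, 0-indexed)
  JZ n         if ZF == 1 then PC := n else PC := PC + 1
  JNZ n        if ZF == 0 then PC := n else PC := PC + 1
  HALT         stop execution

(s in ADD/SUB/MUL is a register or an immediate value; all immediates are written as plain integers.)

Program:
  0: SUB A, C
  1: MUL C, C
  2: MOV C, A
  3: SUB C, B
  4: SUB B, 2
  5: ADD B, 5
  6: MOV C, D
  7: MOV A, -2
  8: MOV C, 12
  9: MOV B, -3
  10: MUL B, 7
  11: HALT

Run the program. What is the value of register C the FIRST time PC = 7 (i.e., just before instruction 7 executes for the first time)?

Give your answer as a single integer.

Step 1: PC=0 exec 'SUB A, C'. After: A=0 B=0 C=0 D=0 ZF=1 PC=1
Step 2: PC=1 exec 'MUL C, C'. After: A=0 B=0 C=0 D=0 ZF=1 PC=2
Step 3: PC=2 exec 'MOV C, A'. After: A=0 B=0 C=0 D=0 ZF=1 PC=3
Step 4: PC=3 exec 'SUB C, B'. After: A=0 B=0 C=0 D=0 ZF=1 PC=4
Step 5: PC=4 exec 'SUB B, 2'. After: A=0 B=-2 C=0 D=0 ZF=0 PC=5
Step 6: PC=5 exec 'ADD B, 5'. After: A=0 B=3 C=0 D=0 ZF=0 PC=6
Step 7: PC=6 exec 'MOV C, D'. After: A=0 B=3 C=0 D=0 ZF=0 PC=7
First time PC=7: C=0

0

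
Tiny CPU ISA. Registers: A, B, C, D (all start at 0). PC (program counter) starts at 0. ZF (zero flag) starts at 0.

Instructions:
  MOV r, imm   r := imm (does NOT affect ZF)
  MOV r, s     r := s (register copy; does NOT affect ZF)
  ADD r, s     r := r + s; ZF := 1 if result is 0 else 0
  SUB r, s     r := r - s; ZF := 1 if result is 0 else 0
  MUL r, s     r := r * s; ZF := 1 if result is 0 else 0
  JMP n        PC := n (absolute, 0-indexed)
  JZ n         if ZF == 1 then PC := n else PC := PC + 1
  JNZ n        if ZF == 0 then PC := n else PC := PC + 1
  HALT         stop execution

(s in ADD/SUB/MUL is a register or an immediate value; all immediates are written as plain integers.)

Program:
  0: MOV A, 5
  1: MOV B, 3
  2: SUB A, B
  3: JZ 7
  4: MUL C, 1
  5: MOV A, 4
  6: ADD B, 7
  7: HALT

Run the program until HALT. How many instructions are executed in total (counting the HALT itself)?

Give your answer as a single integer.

Answer: 8

Derivation:
Step 1: PC=0 exec 'MOV A, 5'. After: A=5 B=0 C=0 D=0 ZF=0 PC=1
Step 2: PC=1 exec 'MOV B, 3'. After: A=5 B=3 C=0 D=0 ZF=0 PC=2
Step 3: PC=2 exec 'SUB A, B'. After: A=2 B=3 C=0 D=0 ZF=0 PC=3
Step 4: PC=3 exec 'JZ 7'. After: A=2 B=3 C=0 D=0 ZF=0 PC=4
Step 5: PC=4 exec 'MUL C, 1'. After: A=2 B=3 C=0 D=0 ZF=1 PC=5
Step 6: PC=5 exec 'MOV A, 4'. After: A=4 B=3 C=0 D=0 ZF=1 PC=6
Step 7: PC=6 exec 'ADD B, 7'. After: A=4 B=10 C=0 D=0 ZF=0 PC=7
Step 8: PC=7 exec 'HALT'. After: A=4 B=10 C=0 D=0 ZF=0 PC=7 HALTED
Total instructions executed: 8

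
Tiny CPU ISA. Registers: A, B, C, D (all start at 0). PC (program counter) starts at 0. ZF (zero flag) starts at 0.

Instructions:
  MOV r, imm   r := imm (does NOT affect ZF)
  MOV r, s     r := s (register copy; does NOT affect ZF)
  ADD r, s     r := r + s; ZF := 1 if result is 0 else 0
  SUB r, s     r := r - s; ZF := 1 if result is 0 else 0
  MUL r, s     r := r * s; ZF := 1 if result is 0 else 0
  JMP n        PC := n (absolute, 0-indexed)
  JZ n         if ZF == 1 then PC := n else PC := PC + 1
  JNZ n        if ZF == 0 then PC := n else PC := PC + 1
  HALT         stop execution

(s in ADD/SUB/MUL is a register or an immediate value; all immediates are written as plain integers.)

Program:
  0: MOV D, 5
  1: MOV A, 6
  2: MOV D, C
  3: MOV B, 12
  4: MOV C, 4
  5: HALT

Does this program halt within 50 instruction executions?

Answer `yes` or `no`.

Step 1: PC=0 exec 'MOV D, 5'. After: A=0 B=0 C=0 D=5 ZF=0 PC=1
Step 2: PC=1 exec 'MOV A, 6'. After: A=6 B=0 C=0 D=5 ZF=0 PC=2
Step 3: PC=2 exec 'MOV D, C'. After: A=6 B=0 C=0 D=0 ZF=0 PC=3
Step 4: PC=3 exec 'MOV B, 12'. After: A=6 B=12 C=0 D=0 ZF=0 PC=4
Step 5: PC=4 exec 'MOV C, 4'. After: A=6 B=12 C=4 D=0 ZF=0 PC=5
Step 6: PC=5 exec 'HALT'. After: A=6 B=12 C=4 D=0 ZF=0 PC=5 HALTED

Answer: yes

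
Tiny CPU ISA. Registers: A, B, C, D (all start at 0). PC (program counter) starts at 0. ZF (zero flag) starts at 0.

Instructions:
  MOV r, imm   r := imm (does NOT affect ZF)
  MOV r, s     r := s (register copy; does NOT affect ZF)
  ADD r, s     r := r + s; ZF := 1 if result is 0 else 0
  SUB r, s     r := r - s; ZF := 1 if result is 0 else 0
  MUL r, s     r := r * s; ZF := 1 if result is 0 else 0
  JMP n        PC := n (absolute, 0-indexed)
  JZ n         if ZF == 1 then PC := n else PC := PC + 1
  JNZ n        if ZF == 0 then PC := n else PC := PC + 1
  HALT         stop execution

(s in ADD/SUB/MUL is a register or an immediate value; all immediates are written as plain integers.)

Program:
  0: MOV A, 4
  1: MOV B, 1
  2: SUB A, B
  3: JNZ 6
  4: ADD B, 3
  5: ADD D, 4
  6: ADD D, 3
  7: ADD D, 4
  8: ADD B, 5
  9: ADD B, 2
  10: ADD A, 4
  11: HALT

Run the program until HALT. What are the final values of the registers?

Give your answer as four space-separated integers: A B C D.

Answer: 7 8 0 7

Derivation:
Step 1: PC=0 exec 'MOV A, 4'. After: A=4 B=0 C=0 D=0 ZF=0 PC=1
Step 2: PC=1 exec 'MOV B, 1'. After: A=4 B=1 C=0 D=0 ZF=0 PC=2
Step 3: PC=2 exec 'SUB A, B'. After: A=3 B=1 C=0 D=0 ZF=0 PC=3
Step 4: PC=3 exec 'JNZ 6'. After: A=3 B=1 C=0 D=0 ZF=0 PC=6
Step 5: PC=6 exec 'ADD D, 3'. After: A=3 B=1 C=0 D=3 ZF=0 PC=7
Step 6: PC=7 exec 'ADD D, 4'. After: A=3 B=1 C=0 D=7 ZF=0 PC=8
Step 7: PC=8 exec 'ADD B, 5'. After: A=3 B=6 C=0 D=7 ZF=0 PC=9
Step 8: PC=9 exec 'ADD B, 2'. After: A=3 B=8 C=0 D=7 ZF=0 PC=10
Step 9: PC=10 exec 'ADD A, 4'. After: A=7 B=8 C=0 D=7 ZF=0 PC=11
Step 10: PC=11 exec 'HALT'. After: A=7 B=8 C=0 D=7 ZF=0 PC=11 HALTED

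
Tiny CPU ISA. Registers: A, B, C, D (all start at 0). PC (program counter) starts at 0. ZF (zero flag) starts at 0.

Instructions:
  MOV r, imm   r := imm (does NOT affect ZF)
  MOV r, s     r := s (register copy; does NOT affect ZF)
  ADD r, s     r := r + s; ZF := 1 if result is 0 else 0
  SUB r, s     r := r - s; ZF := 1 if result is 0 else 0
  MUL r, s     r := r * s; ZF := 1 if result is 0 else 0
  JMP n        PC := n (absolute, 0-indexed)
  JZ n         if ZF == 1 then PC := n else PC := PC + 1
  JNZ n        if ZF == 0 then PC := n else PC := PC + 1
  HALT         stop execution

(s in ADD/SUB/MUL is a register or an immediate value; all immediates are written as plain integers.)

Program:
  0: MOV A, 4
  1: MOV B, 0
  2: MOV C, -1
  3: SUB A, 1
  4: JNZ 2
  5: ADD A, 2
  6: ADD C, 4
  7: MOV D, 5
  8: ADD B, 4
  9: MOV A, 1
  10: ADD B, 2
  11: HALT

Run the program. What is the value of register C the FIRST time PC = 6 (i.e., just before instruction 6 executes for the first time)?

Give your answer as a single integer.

Step 1: PC=0 exec 'MOV A, 4'. After: A=4 B=0 C=0 D=0 ZF=0 PC=1
Step 2: PC=1 exec 'MOV B, 0'. After: A=4 B=0 C=0 D=0 ZF=0 PC=2
Step 3: PC=2 exec 'MOV C, -1'. After: A=4 B=0 C=-1 D=0 ZF=0 PC=3
Step 4: PC=3 exec 'SUB A, 1'. After: A=3 B=0 C=-1 D=0 ZF=0 PC=4
Step 5: PC=4 exec 'JNZ 2'. After: A=3 B=0 C=-1 D=0 ZF=0 PC=2
Step 6: PC=2 exec 'MOV C, -1'. After: A=3 B=0 C=-1 D=0 ZF=0 PC=3
Step 7: PC=3 exec 'SUB A, 1'. After: A=2 B=0 C=-1 D=0 ZF=0 PC=4
Step 8: PC=4 exec 'JNZ 2'. After: A=2 B=0 C=-1 D=0 ZF=0 PC=2
Step 9: PC=2 exec 'MOV C, -1'. After: A=2 B=0 C=-1 D=0 ZF=0 PC=3
Step 10: PC=3 exec 'SUB A, 1'. After: A=1 B=0 C=-1 D=0 ZF=0 PC=4
Step 11: PC=4 exec 'JNZ 2'. After: A=1 B=0 C=-1 D=0 ZF=0 PC=2
Step 12: PC=2 exec 'MOV C, -1'. After: A=1 B=0 C=-1 D=0 ZF=0 PC=3
Step 13: PC=3 exec 'SUB A, 1'. After: A=0 B=0 C=-1 D=0 ZF=1 PC=4
Step 14: PC=4 exec 'JNZ 2'. After: A=0 B=0 C=-1 D=0 ZF=1 PC=5
Step 15: PC=5 exec 'ADD A, 2'. After: A=2 B=0 C=-1 D=0 ZF=0 PC=6
First time PC=6: C=-1

-1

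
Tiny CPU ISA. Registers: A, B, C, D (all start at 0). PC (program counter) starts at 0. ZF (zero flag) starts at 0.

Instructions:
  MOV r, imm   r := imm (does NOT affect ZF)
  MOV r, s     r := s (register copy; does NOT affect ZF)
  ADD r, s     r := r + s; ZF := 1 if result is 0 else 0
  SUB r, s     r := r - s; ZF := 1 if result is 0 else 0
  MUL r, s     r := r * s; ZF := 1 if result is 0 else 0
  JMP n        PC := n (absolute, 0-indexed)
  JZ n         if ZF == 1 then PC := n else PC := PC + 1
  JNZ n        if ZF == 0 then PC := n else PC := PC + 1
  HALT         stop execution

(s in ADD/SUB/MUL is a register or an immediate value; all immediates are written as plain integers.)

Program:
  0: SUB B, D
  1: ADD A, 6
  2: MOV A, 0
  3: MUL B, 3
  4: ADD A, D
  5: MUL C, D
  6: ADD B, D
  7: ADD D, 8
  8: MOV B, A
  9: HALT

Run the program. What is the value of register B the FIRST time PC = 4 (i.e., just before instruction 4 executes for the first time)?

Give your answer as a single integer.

Step 1: PC=0 exec 'SUB B, D'. After: A=0 B=0 C=0 D=0 ZF=1 PC=1
Step 2: PC=1 exec 'ADD A, 6'. After: A=6 B=0 C=0 D=0 ZF=0 PC=2
Step 3: PC=2 exec 'MOV A, 0'. After: A=0 B=0 C=0 D=0 ZF=0 PC=3
Step 4: PC=3 exec 'MUL B, 3'. After: A=0 B=0 C=0 D=0 ZF=1 PC=4
First time PC=4: B=0

0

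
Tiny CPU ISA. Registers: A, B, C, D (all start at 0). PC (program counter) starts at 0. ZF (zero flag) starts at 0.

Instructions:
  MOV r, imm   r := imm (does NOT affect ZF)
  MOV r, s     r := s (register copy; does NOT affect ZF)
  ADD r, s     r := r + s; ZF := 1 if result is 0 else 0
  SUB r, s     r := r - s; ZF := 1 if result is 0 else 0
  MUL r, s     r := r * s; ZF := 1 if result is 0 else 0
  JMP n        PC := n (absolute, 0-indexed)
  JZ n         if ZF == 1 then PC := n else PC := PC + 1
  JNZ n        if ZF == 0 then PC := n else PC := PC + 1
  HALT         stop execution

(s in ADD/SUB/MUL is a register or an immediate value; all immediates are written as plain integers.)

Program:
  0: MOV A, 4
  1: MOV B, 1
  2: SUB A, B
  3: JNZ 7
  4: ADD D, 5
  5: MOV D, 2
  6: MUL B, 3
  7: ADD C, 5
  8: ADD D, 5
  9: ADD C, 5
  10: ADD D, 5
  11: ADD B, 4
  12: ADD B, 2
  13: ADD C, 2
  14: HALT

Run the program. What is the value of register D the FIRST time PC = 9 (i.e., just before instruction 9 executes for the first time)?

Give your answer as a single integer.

Step 1: PC=0 exec 'MOV A, 4'. After: A=4 B=0 C=0 D=0 ZF=0 PC=1
Step 2: PC=1 exec 'MOV B, 1'. After: A=4 B=1 C=0 D=0 ZF=0 PC=2
Step 3: PC=2 exec 'SUB A, B'. After: A=3 B=1 C=0 D=0 ZF=0 PC=3
Step 4: PC=3 exec 'JNZ 7'. After: A=3 B=1 C=0 D=0 ZF=0 PC=7
Step 5: PC=7 exec 'ADD C, 5'. After: A=3 B=1 C=5 D=0 ZF=0 PC=8
Step 6: PC=8 exec 'ADD D, 5'. After: A=3 B=1 C=5 D=5 ZF=0 PC=9
First time PC=9: D=5

5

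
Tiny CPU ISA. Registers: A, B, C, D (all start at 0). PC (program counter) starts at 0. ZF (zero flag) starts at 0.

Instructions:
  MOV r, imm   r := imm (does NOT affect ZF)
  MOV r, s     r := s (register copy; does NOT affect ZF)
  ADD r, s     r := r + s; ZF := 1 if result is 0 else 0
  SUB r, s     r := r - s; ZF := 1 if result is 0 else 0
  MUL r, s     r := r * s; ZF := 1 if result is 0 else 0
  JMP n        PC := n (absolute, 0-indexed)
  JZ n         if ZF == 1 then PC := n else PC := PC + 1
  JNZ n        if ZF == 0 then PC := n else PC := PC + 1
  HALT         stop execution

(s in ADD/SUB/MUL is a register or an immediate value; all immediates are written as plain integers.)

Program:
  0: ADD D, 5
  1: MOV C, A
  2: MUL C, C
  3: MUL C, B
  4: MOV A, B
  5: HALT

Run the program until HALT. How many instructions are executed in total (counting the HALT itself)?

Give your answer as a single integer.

Step 1: PC=0 exec 'ADD D, 5'. After: A=0 B=0 C=0 D=5 ZF=0 PC=1
Step 2: PC=1 exec 'MOV C, A'. After: A=0 B=0 C=0 D=5 ZF=0 PC=2
Step 3: PC=2 exec 'MUL C, C'. After: A=0 B=0 C=0 D=5 ZF=1 PC=3
Step 4: PC=3 exec 'MUL C, B'. After: A=0 B=0 C=0 D=5 ZF=1 PC=4
Step 5: PC=4 exec 'MOV A, B'. After: A=0 B=0 C=0 D=5 ZF=1 PC=5
Step 6: PC=5 exec 'HALT'. After: A=0 B=0 C=0 D=5 ZF=1 PC=5 HALTED
Total instructions executed: 6

Answer: 6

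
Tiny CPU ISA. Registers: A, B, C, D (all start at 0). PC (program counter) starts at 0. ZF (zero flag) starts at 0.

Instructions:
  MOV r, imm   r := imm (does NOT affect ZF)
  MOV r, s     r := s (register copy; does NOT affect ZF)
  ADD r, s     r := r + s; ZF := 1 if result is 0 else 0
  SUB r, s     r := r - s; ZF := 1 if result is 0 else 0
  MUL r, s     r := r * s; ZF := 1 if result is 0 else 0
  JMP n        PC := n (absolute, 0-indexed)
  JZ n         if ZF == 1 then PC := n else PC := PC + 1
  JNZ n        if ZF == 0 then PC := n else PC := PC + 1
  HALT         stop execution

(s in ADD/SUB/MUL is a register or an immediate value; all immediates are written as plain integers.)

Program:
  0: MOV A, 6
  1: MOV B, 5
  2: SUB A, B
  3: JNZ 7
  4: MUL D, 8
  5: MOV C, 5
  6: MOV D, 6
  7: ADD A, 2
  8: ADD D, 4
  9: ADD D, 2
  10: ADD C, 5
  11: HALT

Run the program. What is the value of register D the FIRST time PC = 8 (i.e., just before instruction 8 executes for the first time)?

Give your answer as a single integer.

Step 1: PC=0 exec 'MOV A, 6'. After: A=6 B=0 C=0 D=0 ZF=0 PC=1
Step 2: PC=1 exec 'MOV B, 5'. After: A=6 B=5 C=0 D=0 ZF=0 PC=2
Step 3: PC=2 exec 'SUB A, B'. After: A=1 B=5 C=0 D=0 ZF=0 PC=3
Step 4: PC=3 exec 'JNZ 7'. After: A=1 B=5 C=0 D=0 ZF=0 PC=7
Step 5: PC=7 exec 'ADD A, 2'. After: A=3 B=5 C=0 D=0 ZF=0 PC=8
First time PC=8: D=0

0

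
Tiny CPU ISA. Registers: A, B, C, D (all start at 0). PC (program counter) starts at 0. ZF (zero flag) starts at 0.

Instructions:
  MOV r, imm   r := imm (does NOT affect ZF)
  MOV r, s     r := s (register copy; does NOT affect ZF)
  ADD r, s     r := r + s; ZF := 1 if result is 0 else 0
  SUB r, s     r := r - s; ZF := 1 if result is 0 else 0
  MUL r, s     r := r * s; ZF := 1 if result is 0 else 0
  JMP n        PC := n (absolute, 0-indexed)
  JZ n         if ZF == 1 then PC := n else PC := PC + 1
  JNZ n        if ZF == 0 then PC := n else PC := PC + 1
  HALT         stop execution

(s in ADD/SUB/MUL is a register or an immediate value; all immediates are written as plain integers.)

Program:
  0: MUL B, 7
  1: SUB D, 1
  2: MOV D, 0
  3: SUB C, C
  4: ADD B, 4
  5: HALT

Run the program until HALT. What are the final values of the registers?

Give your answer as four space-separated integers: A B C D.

Step 1: PC=0 exec 'MUL B, 7'. After: A=0 B=0 C=0 D=0 ZF=1 PC=1
Step 2: PC=1 exec 'SUB D, 1'. After: A=0 B=0 C=0 D=-1 ZF=0 PC=2
Step 3: PC=2 exec 'MOV D, 0'. After: A=0 B=0 C=0 D=0 ZF=0 PC=3
Step 4: PC=3 exec 'SUB C, C'. After: A=0 B=0 C=0 D=0 ZF=1 PC=4
Step 5: PC=4 exec 'ADD B, 4'. After: A=0 B=4 C=0 D=0 ZF=0 PC=5
Step 6: PC=5 exec 'HALT'. After: A=0 B=4 C=0 D=0 ZF=0 PC=5 HALTED

Answer: 0 4 0 0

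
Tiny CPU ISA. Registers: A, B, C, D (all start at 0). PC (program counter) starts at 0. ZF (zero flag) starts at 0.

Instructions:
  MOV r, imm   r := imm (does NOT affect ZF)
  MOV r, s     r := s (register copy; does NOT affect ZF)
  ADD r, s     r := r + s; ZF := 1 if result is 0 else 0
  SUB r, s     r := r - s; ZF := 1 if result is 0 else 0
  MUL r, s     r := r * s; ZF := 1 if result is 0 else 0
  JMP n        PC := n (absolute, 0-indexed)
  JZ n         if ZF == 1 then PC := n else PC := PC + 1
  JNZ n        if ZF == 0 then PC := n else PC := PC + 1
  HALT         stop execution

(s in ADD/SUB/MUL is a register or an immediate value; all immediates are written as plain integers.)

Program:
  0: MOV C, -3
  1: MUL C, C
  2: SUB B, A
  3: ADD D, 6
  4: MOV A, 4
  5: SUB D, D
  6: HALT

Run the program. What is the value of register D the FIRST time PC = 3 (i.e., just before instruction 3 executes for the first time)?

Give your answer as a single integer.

Step 1: PC=0 exec 'MOV C, -3'. After: A=0 B=0 C=-3 D=0 ZF=0 PC=1
Step 2: PC=1 exec 'MUL C, C'. After: A=0 B=0 C=9 D=0 ZF=0 PC=2
Step 3: PC=2 exec 'SUB B, A'. After: A=0 B=0 C=9 D=0 ZF=1 PC=3
First time PC=3: D=0

0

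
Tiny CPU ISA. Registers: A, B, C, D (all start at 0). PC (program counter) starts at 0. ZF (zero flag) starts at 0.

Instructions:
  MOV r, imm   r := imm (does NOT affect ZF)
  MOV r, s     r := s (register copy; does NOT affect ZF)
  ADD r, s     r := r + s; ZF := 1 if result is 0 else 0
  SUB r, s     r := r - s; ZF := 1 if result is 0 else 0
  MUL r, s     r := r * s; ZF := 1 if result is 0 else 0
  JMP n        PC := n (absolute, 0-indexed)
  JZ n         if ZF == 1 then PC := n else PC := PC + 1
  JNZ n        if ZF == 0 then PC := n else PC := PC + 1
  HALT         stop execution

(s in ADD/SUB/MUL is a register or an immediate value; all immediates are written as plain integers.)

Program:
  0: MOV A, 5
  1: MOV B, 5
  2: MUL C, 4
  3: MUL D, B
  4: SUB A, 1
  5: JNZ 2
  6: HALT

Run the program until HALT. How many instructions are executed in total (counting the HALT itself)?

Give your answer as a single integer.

Step 1: PC=0 exec 'MOV A, 5'. After: A=5 B=0 C=0 D=0 ZF=0 PC=1
Step 2: PC=1 exec 'MOV B, 5'. After: A=5 B=5 C=0 D=0 ZF=0 PC=2
Step 3: PC=2 exec 'MUL C, 4'. After: A=5 B=5 C=0 D=0 ZF=1 PC=3
Step 4: PC=3 exec 'MUL D, B'. After: A=5 B=5 C=0 D=0 ZF=1 PC=4
Step 5: PC=4 exec 'SUB A, 1'. After: A=4 B=5 C=0 D=0 ZF=0 PC=5
Step 6: PC=5 exec 'JNZ 2'. After: A=4 B=5 C=0 D=0 ZF=0 PC=2
Step 7: PC=2 exec 'MUL C, 4'. After: A=4 B=5 C=0 D=0 ZF=1 PC=3
Step 8: PC=3 exec 'MUL D, B'. After: A=4 B=5 C=0 D=0 ZF=1 PC=4
Step 9: PC=4 exec 'SUB A, 1'. After: A=3 B=5 C=0 D=0 ZF=0 PC=5
Step 10: PC=5 exec 'JNZ 2'. After: A=3 B=5 C=0 D=0 ZF=0 PC=2
Step 11: PC=2 exec 'MUL C, 4'. After: A=3 B=5 C=0 D=0 ZF=1 PC=3
Step 12: PC=3 exec 'MUL D, B'. After: A=3 B=5 C=0 D=0 ZF=1 PC=4
Step 13: PC=4 exec 'SUB A, 1'. After: A=2 B=5 C=0 D=0 ZF=0 PC=5
Step 14: PC=5 exec 'JNZ 2'. After: A=2 B=5 C=0 D=0 ZF=0 PC=2
Step 15: PC=2 exec 'MUL C, 4'. After: A=2 B=5 C=0 D=0 ZF=1 PC=3
Step 16: PC=3 exec 'MUL D, B'. After: A=2 B=5 C=0 D=0 ZF=1 PC=4
Step 17: PC=4 exec 'SUB A, 1'. After: A=1 B=5 C=0 D=0 ZF=0 PC=5
Step 18: PC=5 exec 'JNZ 2'. After: A=1 B=5 C=0 D=0 ZF=0 PC=2
Step 19: PC=2 exec 'MUL C, 4'. After: A=1 B=5 C=0 D=0 ZF=1 PC=3
Step 20: PC=3 exec 'MUL D, B'. After: A=1 B=5 C=0 D=0 ZF=1 PC=4
Step 21: PC=4 exec 'SUB A, 1'. After: A=0 B=5 C=0 D=0 ZF=1 PC=5
Step 22: PC=5 exec 'JNZ 2'. After: A=0 B=5 C=0 D=0 ZF=1 PC=6
Step 23: PC=6 exec 'HALT'. After: A=0 B=5 C=0 D=0 ZF=1 PC=6 HALTED
Total instructions executed: 23

Answer: 23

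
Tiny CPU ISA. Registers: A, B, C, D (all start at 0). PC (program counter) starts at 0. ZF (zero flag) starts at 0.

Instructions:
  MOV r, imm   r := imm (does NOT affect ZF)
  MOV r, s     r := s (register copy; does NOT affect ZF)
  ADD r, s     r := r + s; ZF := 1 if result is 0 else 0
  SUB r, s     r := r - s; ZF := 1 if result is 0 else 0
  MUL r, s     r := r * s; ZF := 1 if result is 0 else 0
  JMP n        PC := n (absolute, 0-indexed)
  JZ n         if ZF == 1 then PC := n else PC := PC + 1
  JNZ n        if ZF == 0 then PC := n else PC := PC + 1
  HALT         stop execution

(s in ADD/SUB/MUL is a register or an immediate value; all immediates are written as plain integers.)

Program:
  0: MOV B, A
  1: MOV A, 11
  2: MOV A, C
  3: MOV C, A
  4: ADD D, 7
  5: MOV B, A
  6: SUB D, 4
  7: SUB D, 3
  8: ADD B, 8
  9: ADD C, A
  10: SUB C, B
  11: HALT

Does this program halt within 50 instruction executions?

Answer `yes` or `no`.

Step 1: PC=0 exec 'MOV B, A'. After: A=0 B=0 C=0 D=0 ZF=0 PC=1
Step 2: PC=1 exec 'MOV A, 11'. After: A=11 B=0 C=0 D=0 ZF=0 PC=2
Step 3: PC=2 exec 'MOV A, C'. After: A=0 B=0 C=0 D=0 ZF=0 PC=3
Step 4: PC=3 exec 'MOV C, A'. After: A=0 B=0 C=0 D=0 ZF=0 PC=4
Step 5: PC=4 exec 'ADD D, 7'. After: A=0 B=0 C=0 D=7 ZF=0 PC=5
Step 6: PC=5 exec 'MOV B, A'. After: A=0 B=0 C=0 D=7 ZF=0 PC=6
Step 7: PC=6 exec 'SUB D, 4'. After: A=0 B=0 C=0 D=3 ZF=0 PC=7
Step 8: PC=7 exec 'SUB D, 3'. After: A=0 B=0 C=0 D=0 ZF=1 PC=8
Step 9: PC=8 exec 'ADD B, 8'. After: A=0 B=8 C=0 D=0 ZF=0 PC=9
Step 10: PC=9 exec 'ADD C, A'. After: A=0 B=8 C=0 D=0 ZF=1 PC=10
Step 11: PC=10 exec 'SUB C, B'. After: A=0 B=8 C=-8 D=0 ZF=0 PC=11
Step 12: PC=11 exec 'HALT'. After: A=0 B=8 C=-8 D=0 ZF=0 PC=11 HALTED

Answer: yes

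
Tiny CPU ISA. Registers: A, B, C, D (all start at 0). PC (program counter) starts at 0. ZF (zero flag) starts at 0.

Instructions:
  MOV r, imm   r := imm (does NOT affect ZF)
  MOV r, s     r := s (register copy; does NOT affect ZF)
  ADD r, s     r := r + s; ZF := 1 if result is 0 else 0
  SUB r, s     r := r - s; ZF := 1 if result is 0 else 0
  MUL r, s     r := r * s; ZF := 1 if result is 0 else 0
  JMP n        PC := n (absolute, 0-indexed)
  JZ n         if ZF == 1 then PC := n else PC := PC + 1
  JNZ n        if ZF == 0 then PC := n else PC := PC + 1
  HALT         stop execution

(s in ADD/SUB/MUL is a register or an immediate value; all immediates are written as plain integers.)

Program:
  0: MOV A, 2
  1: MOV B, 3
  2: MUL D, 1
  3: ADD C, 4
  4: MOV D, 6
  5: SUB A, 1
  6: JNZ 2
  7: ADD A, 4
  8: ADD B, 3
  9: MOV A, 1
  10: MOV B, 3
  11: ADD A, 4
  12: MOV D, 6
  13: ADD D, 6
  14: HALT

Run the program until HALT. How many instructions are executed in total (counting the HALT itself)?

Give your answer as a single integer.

Answer: 20

Derivation:
Step 1: PC=0 exec 'MOV A, 2'. After: A=2 B=0 C=0 D=0 ZF=0 PC=1
Step 2: PC=1 exec 'MOV B, 3'. After: A=2 B=3 C=0 D=0 ZF=0 PC=2
Step 3: PC=2 exec 'MUL D, 1'. After: A=2 B=3 C=0 D=0 ZF=1 PC=3
Step 4: PC=3 exec 'ADD C, 4'. After: A=2 B=3 C=4 D=0 ZF=0 PC=4
Step 5: PC=4 exec 'MOV D, 6'. After: A=2 B=3 C=4 D=6 ZF=0 PC=5
Step 6: PC=5 exec 'SUB A, 1'. After: A=1 B=3 C=4 D=6 ZF=0 PC=6
Step 7: PC=6 exec 'JNZ 2'. After: A=1 B=3 C=4 D=6 ZF=0 PC=2
Step 8: PC=2 exec 'MUL D, 1'. After: A=1 B=3 C=4 D=6 ZF=0 PC=3
Step 9: PC=3 exec 'ADD C, 4'. After: A=1 B=3 C=8 D=6 ZF=0 PC=4
Step 10: PC=4 exec 'MOV D, 6'. After: A=1 B=3 C=8 D=6 ZF=0 PC=5
Step 11: PC=5 exec 'SUB A, 1'. After: A=0 B=3 C=8 D=6 ZF=1 PC=6
Step 12: PC=6 exec 'JNZ 2'. After: A=0 B=3 C=8 D=6 ZF=1 PC=7
Step 13: PC=7 exec 'ADD A, 4'. After: A=4 B=3 C=8 D=6 ZF=0 PC=8
Step 14: PC=8 exec 'ADD B, 3'. After: A=4 B=6 C=8 D=6 ZF=0 PC=9
Step 15: PC=9 exec 'MOV A, 1'. After: A=1 B=6 C=8 D=6 ZF=0 PC=10
Step 16: PC=10 exec 'MOV B, 3'. After: A=1 B=3 C=8 D=6 ZF=0 PC=11
Step 17: PC=11 exec 'ADD A, 4'. After: A=5 B=3 C=8 D=6 ZF=0 PC=12
Step 18: PC=12 exec 'MOV D, 6'. After: A=5 B=3 C=8 D=6 ZF=0 PC=13
Step 19: PC=13 exec 'ADD D, 6'. After: A=5 B=3 C=8 D=12 ZF=0 PC=14
Step 20: PC=14 exec 'HALT'. After: A=5 B=3 C=8 D=12 ZF=0 PC=14 HALTED
Total instructions executed: 20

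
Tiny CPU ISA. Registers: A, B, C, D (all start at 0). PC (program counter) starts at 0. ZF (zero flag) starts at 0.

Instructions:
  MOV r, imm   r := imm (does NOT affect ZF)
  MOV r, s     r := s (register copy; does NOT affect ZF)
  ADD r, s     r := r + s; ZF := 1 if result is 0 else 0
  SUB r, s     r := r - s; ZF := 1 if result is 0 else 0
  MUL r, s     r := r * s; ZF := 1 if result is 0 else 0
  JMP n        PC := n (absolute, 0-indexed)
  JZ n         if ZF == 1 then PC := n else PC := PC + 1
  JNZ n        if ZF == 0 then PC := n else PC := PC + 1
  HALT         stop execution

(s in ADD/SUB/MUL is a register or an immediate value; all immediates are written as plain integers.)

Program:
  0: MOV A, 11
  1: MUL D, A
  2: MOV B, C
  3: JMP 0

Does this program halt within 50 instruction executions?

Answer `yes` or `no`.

Step 1: PC=0 exec 'MOV A, 11'. After: A=11 B=0 C=0 D=0 ZF=0 PC=1
Step 2: PC=1 exec 'MUL D, A'. After: A=11 B=0 C=0 D=0 ZF=1 PC=2
Step 3: PC=2 exec 'MOV B, C'. After: A=11 B=0 C=0 D=0 ZF=1 PC=3
Step 4: PC=3 exec 'JMP 0'. After: A=11 B=0 C=0 D=0 ZF=1 PC=0
Step 5: PC=0 exec 'MOV A, 11'. After: A=11 B=0 C=0 D=0 ZF=1 PC=1
Step 6: PC=1 exec 'MUL D, A'. After: A=11 B=0 C=0 D=0 ZF=1 PC=2
State after step 6 equals state after step 2: the program is in a cycle of length 4 and will never halt.

Answer: no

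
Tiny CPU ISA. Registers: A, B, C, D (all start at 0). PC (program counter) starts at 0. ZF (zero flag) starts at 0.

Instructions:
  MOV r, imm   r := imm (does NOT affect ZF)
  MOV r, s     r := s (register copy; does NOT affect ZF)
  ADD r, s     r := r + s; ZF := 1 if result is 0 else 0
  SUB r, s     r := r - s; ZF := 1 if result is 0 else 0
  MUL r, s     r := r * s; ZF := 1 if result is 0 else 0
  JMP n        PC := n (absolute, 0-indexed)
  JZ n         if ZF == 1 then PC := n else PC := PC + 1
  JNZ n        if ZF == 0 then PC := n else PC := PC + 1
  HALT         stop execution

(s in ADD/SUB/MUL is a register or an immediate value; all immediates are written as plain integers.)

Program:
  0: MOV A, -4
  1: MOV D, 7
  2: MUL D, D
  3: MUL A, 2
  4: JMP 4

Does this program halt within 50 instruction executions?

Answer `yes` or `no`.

Step 1: PC=0 exec 'MOV A, -4'. After: A=-4 B=0 C=0 D=0 ZF=0 PC=1
Step 2: PC=1 exec 'MOV D, 7'. After: A=-4 B=0 C=0 D=7 ZF=0 PC=2
Step 3: PC=2 exec 'MUL D, D'. After: A=-4 B=0 C=0 D=49 ZF=0 PC=3
Step 4: PC=3 exec 'MUL A, 2'. After: A=-8 B=0 C=0 D=49 ZF=0 PC=4
Step 5: PC=4 exec 'JMP 4'. After: A=-8 B=0 C=0 D=49 ZF=0 PC=4
State after step 5 equals state after step 4: the program is in a cycle of length 1 and will never halt.

Answer: no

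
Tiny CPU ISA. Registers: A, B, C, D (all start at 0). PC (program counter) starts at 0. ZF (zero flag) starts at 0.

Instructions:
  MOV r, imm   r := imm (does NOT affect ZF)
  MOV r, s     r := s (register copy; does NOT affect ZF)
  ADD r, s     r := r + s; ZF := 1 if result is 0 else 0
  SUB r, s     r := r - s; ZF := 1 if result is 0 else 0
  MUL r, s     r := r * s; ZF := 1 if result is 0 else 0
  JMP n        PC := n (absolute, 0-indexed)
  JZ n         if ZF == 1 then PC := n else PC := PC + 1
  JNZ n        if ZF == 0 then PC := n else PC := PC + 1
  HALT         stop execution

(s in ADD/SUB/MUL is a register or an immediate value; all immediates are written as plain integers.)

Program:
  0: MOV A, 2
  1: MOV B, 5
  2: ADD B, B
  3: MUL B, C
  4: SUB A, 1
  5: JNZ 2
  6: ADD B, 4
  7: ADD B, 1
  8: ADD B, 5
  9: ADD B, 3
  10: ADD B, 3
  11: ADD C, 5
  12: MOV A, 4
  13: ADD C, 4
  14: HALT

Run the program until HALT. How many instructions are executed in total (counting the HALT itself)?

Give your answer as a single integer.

Answer: 19

Derivation:
Step 1: PC=0 exec 'MOV A, 2'. After: A=2 B=0 C=0 D=0 ZF=0 PC=1
Step 2: PC=1 exec 'MOV B, 5'. After: A=2 B=5 C=0 D=0 ZF=0 PC=2
Step 3: PC=2 exec 'ADD B, B'. After: A=2 B=10 C=0 D=0 ZF=0 PC=3
Step 4: PC=3 exec 'MUL B, C'. After: A=2 B=0 C=0 D=0 ZF=1 PC=4
Step 5: PC=4 exec 'SUB A, 1'. After: A=1 B=0 C=0 D=0 ZF=0 PC=5
Step 6: PC=5 exec 'JNZ 2'. After: A=1 B=0 C=0 D=0 ZF=0 PC=2
Step 7: PC=2 exec 'ADD B, B'. After: A=1 B=0 C=0 D=0 ZF=1 PC=3
Step 8: PC=3 exec 'MUL B, C'. After: A=1 B=0 C=0 D=0 ZF=1 PC=4
Step 9: PC=4 exec 'SUB A, 1'. After: A=0 B=0 C=0 D=0 ZF=1 PC=5
Step 10: PC=5 exec 'JNZ 2'. After: A=0 B=0 C=0 D=0 ZF=1 PC=6
Step 11: PC=6 exec 'ADD B, 4'. After: A=0 B=4 C=0 D=0 ZF=0 PC=7
Step 12: PC=7 exec 'ADD B, 1'. After: A=0 B=5 C=0 D=0 ZF=0 PC=8
Step 13: PC=8 exec 'ADD B, 5'. After: A=0 B=10 C=0 D=0 ZF=0 PC=9
Step 14: PC=9 exec 'ADD B, 3'. After: A=0 B=13 C=0 D=0 ZF=0 PC=10
Step 15: PC=10 exec 'ADD B, 3'. After: A=0 B=16 C=0 D=0 ZF=0 PC=11
Step 16: PC=11 exec 'ADD C, 5'. After: A=0 B=16 C=5 D=0 ZF=0 PC=12
Step 17: PC=12 exec 'MOV A, 4'. After: A=4 B=16 C=5 D=0 ZF=0 PC=13
Step 18: PC=13 exec 'ADD C, 4'. After: A=4 B=16 C=9 D=0 ZF=0 PC=14
Step 19: PC=14 exec 'HALT'. After: A=4 B=16 C=9 D=0 ZF=0 PC=14 HALTED
Total instructions executed: 19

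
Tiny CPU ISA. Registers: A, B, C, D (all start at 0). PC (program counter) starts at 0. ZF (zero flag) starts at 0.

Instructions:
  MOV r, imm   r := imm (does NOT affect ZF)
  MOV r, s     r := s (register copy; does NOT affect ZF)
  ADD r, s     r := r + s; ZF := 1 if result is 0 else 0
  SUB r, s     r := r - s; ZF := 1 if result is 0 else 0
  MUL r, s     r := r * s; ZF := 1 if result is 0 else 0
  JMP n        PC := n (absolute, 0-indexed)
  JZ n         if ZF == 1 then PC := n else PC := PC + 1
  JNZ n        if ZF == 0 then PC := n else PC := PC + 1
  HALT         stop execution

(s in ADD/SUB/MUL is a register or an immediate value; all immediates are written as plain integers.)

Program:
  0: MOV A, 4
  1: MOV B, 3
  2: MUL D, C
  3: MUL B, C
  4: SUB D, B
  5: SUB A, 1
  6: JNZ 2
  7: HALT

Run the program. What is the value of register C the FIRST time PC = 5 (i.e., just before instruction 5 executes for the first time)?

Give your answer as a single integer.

Step 1: PC=0 exec 'MOV A, 4'. After: A=4 B=0 C=0 D=0 ZF=0 PC=1
Step 2: PC=1 exec 'MOV B, 3'. After: A=4 B=3 C=0 D=0 ZF=0 PC=2
Step 3: PC=2 exec 'MUL D, C'. After: A=4 B=3 C=0 D=0 ZF=1 PC=3
Step 4: PC=3 exec 'MUL B, C'. After: A=4 B=0 C=0 D=0 ZF=1 PC=4
Step 5: PC=4 exec 'SUB D, B'. After: A=4 B=0 C=0 D=0 ZF=1 PC=5
First time PC=5: C=0

0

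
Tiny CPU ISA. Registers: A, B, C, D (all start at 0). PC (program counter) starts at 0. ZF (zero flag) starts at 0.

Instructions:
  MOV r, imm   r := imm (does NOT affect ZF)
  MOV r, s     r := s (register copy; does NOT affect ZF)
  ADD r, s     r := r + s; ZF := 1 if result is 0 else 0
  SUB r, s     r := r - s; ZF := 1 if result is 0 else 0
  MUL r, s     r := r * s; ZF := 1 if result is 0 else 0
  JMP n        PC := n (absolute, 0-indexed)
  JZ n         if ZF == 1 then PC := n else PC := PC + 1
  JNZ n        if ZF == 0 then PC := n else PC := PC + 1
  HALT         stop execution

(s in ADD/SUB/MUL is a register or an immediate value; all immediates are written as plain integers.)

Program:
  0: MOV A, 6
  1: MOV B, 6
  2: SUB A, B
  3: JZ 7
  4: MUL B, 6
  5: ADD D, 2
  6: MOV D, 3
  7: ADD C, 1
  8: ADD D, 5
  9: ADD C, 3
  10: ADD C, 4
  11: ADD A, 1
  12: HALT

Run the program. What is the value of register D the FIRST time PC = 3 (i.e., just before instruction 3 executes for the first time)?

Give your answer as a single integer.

Step 1: PC=0 exec 'MOV A, 6'. After: A=6 B=0 C=0 D=0 ZF=0 PC=1
Step 2: PC=1 exec 'MOV B, 6'. After: A=6 B=6 C=0 D=0 ZF=0 PC=2
Step 3: PC=2 exec 'SUB A, B'. After: A=0 B=6 C=0 D=0 ZF=1 PC=3
First time PC=3: D=0

0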